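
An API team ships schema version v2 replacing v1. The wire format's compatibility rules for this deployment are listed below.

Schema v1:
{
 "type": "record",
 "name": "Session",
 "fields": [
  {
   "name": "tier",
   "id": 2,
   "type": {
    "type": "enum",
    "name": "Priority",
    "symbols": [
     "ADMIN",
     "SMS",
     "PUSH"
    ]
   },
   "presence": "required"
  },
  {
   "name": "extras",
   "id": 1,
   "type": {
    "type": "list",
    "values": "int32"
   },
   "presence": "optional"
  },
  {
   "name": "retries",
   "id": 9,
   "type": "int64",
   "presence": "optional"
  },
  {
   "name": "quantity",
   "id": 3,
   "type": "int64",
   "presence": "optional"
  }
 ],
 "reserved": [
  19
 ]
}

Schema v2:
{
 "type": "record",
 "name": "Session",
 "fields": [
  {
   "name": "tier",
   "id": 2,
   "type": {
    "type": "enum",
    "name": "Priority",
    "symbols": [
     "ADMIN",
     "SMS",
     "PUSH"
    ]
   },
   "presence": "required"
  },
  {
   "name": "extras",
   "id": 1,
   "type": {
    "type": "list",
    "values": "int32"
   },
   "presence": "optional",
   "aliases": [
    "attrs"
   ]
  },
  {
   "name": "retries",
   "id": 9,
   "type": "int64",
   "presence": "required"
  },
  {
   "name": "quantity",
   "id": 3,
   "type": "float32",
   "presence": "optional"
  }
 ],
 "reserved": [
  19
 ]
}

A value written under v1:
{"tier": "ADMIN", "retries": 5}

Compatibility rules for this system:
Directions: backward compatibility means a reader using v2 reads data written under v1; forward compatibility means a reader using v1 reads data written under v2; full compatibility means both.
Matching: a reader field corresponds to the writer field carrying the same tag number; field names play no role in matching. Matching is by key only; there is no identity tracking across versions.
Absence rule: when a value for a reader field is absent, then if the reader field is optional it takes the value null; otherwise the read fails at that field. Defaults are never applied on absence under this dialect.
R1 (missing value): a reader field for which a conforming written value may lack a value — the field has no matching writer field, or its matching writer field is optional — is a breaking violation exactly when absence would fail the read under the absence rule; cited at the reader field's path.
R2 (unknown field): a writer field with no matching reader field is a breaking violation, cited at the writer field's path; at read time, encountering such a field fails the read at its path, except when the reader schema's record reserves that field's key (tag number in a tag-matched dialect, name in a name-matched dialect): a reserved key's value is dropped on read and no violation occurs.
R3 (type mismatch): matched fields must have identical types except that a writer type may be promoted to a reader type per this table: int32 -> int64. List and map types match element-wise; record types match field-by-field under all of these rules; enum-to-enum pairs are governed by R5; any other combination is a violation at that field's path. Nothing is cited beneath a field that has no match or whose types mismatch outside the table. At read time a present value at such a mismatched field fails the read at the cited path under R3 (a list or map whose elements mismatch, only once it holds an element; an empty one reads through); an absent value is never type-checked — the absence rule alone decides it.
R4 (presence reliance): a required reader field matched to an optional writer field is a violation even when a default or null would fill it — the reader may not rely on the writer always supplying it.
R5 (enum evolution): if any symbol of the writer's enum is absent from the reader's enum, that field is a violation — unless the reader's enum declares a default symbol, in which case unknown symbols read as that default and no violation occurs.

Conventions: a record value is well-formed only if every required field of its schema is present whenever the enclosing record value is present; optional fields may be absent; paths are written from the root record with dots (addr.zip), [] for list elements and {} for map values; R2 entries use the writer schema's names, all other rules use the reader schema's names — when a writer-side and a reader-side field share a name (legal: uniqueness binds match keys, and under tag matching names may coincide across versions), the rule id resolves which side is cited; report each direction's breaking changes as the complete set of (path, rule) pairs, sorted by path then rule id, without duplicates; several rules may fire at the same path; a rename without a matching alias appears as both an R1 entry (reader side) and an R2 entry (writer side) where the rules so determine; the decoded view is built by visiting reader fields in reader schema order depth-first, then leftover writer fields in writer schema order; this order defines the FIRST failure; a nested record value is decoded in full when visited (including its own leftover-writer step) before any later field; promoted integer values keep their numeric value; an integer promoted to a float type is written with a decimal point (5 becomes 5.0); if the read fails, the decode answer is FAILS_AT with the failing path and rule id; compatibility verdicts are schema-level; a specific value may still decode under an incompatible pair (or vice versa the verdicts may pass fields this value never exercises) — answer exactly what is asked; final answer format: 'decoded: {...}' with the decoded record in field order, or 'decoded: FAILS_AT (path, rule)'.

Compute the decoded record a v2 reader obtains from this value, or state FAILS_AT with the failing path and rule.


decoded: {"tier": "ADMIN", "extras": null, "retries": 5, "quantity": null}

the writer's type comes first in each Session pair
decode (reader v2):
  tier := "ADMIN"
  extras := null (missing; optional => null)
  retries := 5
  quantity := null (missing; optional => null)
  => decoded: {"tier": "ADMIN", "extras": null, "retries": 5, "quantity": null}
checking off the Session differences that do not matter here:
  field quantity in record Session: type int64 changed to float32 -> shifts the Session verdicts, not this decode
  field retries in record Session: optional changed to required -> shifts the Session verdicts, not this decode


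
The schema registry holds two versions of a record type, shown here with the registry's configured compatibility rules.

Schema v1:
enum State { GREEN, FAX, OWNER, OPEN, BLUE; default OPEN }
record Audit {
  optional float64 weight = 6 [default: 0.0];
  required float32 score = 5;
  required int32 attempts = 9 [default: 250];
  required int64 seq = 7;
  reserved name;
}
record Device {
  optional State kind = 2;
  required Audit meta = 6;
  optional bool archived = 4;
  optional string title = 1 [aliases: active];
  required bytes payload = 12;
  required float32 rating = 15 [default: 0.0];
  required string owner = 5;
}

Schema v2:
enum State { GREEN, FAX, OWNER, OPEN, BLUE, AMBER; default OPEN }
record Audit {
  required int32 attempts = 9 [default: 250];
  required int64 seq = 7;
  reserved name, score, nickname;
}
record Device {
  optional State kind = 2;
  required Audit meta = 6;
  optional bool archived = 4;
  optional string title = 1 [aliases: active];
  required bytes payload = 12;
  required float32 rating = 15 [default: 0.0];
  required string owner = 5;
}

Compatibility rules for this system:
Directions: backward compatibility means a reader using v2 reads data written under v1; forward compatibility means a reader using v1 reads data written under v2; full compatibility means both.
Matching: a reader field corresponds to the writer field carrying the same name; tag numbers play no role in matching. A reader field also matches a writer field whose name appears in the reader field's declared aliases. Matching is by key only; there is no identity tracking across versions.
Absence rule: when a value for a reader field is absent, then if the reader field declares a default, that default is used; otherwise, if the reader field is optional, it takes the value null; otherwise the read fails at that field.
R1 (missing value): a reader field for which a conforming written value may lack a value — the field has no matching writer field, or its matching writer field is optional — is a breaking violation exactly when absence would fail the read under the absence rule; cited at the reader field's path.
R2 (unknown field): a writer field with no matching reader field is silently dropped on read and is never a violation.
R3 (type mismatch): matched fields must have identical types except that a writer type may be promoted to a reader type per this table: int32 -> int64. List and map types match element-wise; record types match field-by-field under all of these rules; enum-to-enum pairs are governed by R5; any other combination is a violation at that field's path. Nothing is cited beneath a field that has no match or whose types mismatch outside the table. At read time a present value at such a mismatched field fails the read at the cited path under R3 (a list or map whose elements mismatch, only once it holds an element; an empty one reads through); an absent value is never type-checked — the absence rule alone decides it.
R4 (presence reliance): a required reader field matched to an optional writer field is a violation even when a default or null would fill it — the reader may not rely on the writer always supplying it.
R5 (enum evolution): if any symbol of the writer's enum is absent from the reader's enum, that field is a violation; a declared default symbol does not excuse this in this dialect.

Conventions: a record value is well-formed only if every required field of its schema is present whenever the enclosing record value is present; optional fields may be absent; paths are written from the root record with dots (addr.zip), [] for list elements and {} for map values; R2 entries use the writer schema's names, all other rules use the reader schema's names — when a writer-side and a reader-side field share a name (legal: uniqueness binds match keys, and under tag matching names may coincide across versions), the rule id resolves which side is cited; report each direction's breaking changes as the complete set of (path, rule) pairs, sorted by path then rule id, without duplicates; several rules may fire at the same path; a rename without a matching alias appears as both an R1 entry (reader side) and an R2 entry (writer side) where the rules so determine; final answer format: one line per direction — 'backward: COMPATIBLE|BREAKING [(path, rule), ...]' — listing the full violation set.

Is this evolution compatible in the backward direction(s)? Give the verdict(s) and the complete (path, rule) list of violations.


each type pair in Device: writer, then reader
backward for Device (reader v2, writer v1):
  State -> State, writer optional: kind aligns to kind
  Audit -> Audit, writer required: meta aligns to meta
  bool -> bool, writer optional: archived aligns to archived
  string -> string, writer optional: title aligns to title
  bytes -> bytes, writer required: payload aligns to payload
  float32 -> float32, writer required: rating aligns to rating
  string -> string, writer required: owner aligns to owner
  int32 -> int32, writer required: meta.attempts aligns to meta.attempts
  int64 -> int64, writer required: meta.seq aligns to meta.seq
  writer meta.weight: unknown to reader
  writer meta.score: unknown to reader
  nothing fires on Device: backward is COMPATIBLE
the rest of the Device diff is inert for this question:
  enum State (field kind in record Device): symbol AMBER added -> affects forward compatibility only, which is not asked
  removed field weight from record Audit -> fires no rule on Device, leaving the asked answer as it is
  removed field score from record Audit (its key "score" joins the reserved list) -> affects forward compatibility only, which is not asked

backward: COMPATIBLE []


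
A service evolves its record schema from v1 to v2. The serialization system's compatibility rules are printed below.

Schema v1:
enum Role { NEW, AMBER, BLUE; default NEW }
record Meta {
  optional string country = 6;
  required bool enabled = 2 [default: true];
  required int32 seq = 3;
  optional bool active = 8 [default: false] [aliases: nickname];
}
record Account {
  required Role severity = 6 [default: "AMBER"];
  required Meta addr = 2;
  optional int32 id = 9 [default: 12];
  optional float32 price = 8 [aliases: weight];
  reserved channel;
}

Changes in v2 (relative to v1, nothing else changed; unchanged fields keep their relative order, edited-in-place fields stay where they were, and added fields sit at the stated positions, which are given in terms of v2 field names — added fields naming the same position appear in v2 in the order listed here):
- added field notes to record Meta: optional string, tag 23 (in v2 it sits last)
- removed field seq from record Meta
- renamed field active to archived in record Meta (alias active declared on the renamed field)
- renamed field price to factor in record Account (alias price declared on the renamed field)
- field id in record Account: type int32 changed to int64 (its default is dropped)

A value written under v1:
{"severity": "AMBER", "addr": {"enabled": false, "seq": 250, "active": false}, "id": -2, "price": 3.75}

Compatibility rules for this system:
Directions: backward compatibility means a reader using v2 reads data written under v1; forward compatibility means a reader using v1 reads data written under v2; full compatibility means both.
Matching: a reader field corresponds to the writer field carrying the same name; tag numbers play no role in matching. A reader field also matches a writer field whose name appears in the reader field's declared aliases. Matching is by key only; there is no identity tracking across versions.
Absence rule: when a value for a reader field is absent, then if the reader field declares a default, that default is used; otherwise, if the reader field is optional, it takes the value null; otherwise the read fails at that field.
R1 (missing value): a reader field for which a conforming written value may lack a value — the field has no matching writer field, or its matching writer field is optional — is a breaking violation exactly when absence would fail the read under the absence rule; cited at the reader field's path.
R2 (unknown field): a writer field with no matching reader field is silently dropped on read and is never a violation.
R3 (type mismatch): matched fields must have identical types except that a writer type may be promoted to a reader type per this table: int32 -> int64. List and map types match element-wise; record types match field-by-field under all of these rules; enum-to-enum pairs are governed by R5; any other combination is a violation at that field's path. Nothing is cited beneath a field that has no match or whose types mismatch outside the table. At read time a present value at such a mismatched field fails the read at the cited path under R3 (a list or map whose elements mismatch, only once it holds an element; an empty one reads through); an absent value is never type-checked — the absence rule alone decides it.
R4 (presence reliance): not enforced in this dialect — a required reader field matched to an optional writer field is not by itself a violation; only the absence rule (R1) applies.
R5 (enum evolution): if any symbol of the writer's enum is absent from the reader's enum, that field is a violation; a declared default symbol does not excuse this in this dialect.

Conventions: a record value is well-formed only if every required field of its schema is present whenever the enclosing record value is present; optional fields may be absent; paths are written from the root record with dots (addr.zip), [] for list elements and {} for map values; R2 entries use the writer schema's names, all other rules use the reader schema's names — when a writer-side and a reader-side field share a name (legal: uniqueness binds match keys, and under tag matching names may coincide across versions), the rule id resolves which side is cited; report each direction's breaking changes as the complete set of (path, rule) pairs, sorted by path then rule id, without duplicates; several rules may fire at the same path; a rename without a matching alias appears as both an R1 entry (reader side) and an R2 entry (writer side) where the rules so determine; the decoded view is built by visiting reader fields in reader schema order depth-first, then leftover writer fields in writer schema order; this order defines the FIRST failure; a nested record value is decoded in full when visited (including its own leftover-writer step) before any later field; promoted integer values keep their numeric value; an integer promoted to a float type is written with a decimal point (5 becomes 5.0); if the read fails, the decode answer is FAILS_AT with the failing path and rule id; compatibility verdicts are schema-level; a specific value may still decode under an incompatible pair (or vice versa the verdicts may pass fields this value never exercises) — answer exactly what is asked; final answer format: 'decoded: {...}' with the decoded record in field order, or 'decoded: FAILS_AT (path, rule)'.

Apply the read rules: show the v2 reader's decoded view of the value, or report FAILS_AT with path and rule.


decoded: {"severity": "AMBER", "addr": {"country": null, "enabled": false, "archived": false, "notes": null}, "id": -2, "factor": 3.75}

each type pair in Account: writer, then reader
decode (reader v2):
  severity := "AMBER"
  addr.country := null (absent, optional -> null)
  addr.enabled := false
  addr.archived := false (from writer active)
  addr.notes := null (absent, optional -> null)
  writer addr.seq: unknown -> dropped
  id := -2 (int32 -> int64)
  factor := 3.75 (from writer price)
  => decoded: {"severity": "AMBER", "addr": {"country": null, "enabled": false, "archived": false, "notes": null}, "id": -2, "factor": 3.75}
the other Account changes do not affect what is asked:
  field id in record Account: type int32 changed to int64 (its default is dropped) -> shifts the Account verdicts, not this decode


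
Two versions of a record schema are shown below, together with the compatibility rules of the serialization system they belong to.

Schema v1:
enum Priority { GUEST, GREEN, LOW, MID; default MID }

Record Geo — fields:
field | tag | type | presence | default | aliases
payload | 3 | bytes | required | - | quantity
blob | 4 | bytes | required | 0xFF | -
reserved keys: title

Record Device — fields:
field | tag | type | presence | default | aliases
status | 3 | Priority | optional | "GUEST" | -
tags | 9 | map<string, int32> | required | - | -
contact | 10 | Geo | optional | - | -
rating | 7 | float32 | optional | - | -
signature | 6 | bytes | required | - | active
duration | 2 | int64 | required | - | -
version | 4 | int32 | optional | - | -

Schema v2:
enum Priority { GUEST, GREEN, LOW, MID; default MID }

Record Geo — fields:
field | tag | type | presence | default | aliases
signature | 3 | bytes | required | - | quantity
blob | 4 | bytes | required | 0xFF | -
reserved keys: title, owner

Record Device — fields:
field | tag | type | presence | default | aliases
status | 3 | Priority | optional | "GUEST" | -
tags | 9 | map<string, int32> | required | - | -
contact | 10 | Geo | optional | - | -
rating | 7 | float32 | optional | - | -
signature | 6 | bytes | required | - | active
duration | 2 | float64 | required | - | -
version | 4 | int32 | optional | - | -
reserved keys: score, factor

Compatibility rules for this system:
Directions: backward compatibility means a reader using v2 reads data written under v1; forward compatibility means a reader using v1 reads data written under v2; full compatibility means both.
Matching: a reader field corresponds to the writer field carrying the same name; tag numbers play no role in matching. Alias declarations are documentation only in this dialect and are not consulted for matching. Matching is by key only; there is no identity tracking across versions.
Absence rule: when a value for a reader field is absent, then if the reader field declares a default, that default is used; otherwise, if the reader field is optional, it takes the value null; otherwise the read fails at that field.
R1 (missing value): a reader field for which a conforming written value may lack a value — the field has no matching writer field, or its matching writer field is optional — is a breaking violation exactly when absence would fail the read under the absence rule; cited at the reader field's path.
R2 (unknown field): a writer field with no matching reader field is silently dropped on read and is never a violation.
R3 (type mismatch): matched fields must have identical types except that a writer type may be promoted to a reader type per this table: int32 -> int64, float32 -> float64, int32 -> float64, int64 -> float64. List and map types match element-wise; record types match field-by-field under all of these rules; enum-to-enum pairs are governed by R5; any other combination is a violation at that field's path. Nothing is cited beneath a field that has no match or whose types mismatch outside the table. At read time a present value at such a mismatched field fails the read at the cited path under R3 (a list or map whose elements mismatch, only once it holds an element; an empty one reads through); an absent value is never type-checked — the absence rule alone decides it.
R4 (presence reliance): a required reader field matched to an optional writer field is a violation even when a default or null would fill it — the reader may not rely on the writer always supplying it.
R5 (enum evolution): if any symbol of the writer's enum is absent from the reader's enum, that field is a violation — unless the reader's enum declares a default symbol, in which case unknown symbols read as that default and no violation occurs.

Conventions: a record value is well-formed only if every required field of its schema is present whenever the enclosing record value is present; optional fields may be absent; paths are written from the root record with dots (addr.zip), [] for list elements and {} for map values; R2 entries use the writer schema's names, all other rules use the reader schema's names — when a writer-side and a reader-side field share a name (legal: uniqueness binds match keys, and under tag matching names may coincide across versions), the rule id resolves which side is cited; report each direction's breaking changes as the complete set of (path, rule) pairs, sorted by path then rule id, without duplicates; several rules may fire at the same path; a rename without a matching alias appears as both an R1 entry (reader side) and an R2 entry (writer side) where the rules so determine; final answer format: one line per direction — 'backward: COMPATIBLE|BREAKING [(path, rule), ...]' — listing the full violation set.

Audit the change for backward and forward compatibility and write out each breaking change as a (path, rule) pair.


backward: BREAKING [(contact.signature, R1)]; forward: BREAKING [(contact.payload, R1), (duration, R3)]

the writer's type comes first in each Device pair
checking backward for Device: reader v2 against writer v1:
  status: Priority -> Priority, writer optional; from status
  tags: map<string, int32> -> map<string, int32>, writer required; from tags
  contact: Geo -> Geo, writer optional; from contact
  rating: float32 -> float32, writer optional; from rating
  signature: bytes -> bytes, writer required; from signature
  duration: int64 -> float64, writer required; from duration
  version: int32 -> int32, writer optional; from version
  no writer field matches reader contact.signature
  contact.blob: bytes -> bytes, writer required; from contact.blob
  writer contact.payload: unknown to reader
  R1 fires at contact.signature
  => backward: BREAKING (1)
checking forward for Device: reader v1 against writer v2:
  status: Priority -> Priority, writer optional; from status
  tags: map<string, int32> -> map<string, int32>, writer required; from tags
  contact: Geo -> Geo, writer optional; from contact
  rating: float32 -> float32, writer optional; from rating
  signature: bytes -> bytes, writer required; from signature
  duration: float64 -> int64, writer required; from duration
  version: int32 -> int32, writer optional; from version
  no writer field matches reader contact.payload
  contact.blob: bytes -> bytes, writer required; from contact.blob
  writer contact.signature: unknown to reader
  R1 fires at contact.payload
  R3 fires at duration
  => forward: BREAKING (2)


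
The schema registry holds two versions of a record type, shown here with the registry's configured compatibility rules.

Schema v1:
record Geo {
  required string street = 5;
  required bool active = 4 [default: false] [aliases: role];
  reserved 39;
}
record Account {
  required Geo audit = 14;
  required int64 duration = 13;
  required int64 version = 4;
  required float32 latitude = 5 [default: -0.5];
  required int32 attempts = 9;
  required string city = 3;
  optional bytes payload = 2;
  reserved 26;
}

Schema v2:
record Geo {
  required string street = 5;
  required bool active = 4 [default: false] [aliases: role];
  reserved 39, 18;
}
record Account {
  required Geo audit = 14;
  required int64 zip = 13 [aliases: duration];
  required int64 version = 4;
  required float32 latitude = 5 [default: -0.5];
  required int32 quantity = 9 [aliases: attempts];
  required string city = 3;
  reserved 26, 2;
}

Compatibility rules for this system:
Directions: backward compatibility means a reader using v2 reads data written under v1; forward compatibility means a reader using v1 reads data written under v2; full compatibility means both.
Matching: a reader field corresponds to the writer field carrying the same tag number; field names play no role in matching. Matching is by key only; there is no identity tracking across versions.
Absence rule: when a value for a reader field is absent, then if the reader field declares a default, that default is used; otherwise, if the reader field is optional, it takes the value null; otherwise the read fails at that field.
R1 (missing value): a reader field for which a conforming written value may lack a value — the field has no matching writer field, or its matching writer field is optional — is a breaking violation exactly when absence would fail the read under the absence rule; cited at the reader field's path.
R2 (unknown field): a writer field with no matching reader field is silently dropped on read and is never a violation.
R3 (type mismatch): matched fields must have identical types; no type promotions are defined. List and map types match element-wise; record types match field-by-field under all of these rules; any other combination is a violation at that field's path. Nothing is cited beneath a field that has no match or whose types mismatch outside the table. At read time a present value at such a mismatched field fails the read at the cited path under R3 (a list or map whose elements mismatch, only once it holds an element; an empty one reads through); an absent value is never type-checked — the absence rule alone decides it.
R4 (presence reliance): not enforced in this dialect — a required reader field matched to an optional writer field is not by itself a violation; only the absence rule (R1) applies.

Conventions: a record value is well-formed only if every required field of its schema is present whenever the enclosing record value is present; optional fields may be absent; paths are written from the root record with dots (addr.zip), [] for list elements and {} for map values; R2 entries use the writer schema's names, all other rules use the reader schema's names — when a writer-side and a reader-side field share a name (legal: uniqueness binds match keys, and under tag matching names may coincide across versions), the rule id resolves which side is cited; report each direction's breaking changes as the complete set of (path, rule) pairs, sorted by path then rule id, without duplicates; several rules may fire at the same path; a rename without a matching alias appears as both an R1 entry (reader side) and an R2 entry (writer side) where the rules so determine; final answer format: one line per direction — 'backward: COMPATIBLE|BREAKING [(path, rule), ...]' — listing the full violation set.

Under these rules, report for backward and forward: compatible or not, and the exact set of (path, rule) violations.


backward: COMPATIBLE []; forward: COMPATIBLE []

the writer's type comes first in each Account pair
backward analysis of Account with v2 as reader and v1 as writer:
  audit: Geo -> Geo, writer required; from audit
  zip: int64 -> int64, writer required; from duration
  version: int64 -> int64, writer required; from version
  latitude: float32 -> float32, writer required; from latitude
  quantity: int32 -> int32, writer required; from attempts
  city: string -> string, writer required; from city
  leftover writer field: payload
  audit.street: string -> string, writer required; from audit.street
  audit.active: bool -> bool, writer required; from audit.active
  => backward verdict for Account: COMPATIBLE, no violations
forward analysis of Account with v1 as reader and v2 as writer:
  audit: Geo -> Geo, writer required; from audit
  duration: int64 -> int64, writer required; from zip
  version: int64 -> int64, writer required; from version
  latitude: float32 -> float32, writer required; from latitude
  attempts: int32 -> int32, writer required; from quantity
  city: string -> string, writer required; from city
  no writer field matches reader payload
  audit.street: string -> string, writer required; from audit.street
  audit.active: bool -> bool, writer required; from audit.active
  => forward verdict for Account: COMPATIBLE, no violations


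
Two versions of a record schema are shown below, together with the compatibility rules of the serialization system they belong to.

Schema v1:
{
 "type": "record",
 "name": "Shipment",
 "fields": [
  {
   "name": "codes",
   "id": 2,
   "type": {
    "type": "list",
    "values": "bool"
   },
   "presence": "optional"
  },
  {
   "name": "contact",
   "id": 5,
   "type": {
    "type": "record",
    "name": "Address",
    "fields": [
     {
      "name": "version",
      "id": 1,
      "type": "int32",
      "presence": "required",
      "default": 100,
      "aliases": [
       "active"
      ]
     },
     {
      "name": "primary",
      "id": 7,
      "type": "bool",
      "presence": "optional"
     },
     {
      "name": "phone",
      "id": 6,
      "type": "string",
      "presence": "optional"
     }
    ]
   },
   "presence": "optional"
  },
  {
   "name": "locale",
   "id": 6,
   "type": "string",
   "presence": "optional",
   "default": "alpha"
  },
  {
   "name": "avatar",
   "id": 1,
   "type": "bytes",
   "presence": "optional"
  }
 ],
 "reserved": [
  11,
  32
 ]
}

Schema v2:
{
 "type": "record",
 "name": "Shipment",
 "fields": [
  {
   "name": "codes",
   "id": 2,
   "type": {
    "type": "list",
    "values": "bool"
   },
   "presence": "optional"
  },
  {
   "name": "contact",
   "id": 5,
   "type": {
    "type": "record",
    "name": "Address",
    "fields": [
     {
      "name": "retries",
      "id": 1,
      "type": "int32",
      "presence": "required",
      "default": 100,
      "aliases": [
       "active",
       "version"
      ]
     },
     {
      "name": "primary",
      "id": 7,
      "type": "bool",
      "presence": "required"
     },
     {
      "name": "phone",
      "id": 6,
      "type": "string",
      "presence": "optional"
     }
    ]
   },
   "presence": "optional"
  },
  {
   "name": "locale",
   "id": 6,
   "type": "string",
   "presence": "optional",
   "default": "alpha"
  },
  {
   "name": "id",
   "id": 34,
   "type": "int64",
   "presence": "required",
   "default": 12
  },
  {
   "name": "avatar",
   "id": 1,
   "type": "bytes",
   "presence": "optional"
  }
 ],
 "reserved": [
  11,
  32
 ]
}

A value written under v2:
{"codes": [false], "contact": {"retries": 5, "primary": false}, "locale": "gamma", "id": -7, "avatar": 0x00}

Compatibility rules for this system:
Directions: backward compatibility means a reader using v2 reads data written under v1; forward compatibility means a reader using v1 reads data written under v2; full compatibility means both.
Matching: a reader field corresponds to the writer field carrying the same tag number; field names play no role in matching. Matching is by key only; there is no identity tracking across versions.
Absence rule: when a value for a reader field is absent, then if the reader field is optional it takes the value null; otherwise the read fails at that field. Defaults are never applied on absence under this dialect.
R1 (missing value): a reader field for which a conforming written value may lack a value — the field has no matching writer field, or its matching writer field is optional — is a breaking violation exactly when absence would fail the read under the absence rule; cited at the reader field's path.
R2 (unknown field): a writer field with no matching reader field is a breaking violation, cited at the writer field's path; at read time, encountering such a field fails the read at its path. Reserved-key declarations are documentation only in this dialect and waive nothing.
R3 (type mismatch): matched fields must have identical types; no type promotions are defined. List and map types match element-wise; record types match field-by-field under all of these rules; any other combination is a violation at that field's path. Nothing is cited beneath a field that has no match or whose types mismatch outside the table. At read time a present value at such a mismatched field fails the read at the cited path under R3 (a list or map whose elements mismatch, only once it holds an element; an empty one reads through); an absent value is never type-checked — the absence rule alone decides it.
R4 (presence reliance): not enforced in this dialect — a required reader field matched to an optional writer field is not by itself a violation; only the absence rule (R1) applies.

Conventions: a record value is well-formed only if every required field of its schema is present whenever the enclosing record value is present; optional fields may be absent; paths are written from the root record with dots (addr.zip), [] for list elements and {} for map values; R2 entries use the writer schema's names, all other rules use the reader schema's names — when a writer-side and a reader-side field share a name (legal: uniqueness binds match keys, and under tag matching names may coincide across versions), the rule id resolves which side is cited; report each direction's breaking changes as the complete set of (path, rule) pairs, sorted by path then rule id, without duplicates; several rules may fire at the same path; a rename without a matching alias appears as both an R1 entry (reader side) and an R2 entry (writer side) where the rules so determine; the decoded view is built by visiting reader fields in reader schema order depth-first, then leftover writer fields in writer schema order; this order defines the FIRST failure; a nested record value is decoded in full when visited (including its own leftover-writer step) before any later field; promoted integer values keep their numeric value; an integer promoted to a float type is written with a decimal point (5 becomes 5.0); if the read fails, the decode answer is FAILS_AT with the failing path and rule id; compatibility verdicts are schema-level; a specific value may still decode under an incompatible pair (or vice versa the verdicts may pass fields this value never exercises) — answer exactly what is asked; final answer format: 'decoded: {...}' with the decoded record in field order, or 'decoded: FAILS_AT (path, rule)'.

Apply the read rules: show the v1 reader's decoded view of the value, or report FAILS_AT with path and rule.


decoded: FAILS_AT (id, R2)

each type pair in Shipment: writer, then reader
decode (reader v1):
  codes := [false]
  contact.version := 5 (from writer retries)
  contact.primary := false
  contact.phone := null (not supplied -> null)
  locale := "gamma"
  avatar := 0x00
  read fails at id under R2 (unknown field)
  => FAILS_AT (id, R2)
ruling out the remaining Shipment differences:
  renamed field version to retries in record Address (alias version declared on the renamed field) -> inert under this dialect — no rule fires on Shipment and the result does not move
  field primary in record Address: optional changed to required -> changes Shipment's schema-level verdicts only — the decode of this value is the same


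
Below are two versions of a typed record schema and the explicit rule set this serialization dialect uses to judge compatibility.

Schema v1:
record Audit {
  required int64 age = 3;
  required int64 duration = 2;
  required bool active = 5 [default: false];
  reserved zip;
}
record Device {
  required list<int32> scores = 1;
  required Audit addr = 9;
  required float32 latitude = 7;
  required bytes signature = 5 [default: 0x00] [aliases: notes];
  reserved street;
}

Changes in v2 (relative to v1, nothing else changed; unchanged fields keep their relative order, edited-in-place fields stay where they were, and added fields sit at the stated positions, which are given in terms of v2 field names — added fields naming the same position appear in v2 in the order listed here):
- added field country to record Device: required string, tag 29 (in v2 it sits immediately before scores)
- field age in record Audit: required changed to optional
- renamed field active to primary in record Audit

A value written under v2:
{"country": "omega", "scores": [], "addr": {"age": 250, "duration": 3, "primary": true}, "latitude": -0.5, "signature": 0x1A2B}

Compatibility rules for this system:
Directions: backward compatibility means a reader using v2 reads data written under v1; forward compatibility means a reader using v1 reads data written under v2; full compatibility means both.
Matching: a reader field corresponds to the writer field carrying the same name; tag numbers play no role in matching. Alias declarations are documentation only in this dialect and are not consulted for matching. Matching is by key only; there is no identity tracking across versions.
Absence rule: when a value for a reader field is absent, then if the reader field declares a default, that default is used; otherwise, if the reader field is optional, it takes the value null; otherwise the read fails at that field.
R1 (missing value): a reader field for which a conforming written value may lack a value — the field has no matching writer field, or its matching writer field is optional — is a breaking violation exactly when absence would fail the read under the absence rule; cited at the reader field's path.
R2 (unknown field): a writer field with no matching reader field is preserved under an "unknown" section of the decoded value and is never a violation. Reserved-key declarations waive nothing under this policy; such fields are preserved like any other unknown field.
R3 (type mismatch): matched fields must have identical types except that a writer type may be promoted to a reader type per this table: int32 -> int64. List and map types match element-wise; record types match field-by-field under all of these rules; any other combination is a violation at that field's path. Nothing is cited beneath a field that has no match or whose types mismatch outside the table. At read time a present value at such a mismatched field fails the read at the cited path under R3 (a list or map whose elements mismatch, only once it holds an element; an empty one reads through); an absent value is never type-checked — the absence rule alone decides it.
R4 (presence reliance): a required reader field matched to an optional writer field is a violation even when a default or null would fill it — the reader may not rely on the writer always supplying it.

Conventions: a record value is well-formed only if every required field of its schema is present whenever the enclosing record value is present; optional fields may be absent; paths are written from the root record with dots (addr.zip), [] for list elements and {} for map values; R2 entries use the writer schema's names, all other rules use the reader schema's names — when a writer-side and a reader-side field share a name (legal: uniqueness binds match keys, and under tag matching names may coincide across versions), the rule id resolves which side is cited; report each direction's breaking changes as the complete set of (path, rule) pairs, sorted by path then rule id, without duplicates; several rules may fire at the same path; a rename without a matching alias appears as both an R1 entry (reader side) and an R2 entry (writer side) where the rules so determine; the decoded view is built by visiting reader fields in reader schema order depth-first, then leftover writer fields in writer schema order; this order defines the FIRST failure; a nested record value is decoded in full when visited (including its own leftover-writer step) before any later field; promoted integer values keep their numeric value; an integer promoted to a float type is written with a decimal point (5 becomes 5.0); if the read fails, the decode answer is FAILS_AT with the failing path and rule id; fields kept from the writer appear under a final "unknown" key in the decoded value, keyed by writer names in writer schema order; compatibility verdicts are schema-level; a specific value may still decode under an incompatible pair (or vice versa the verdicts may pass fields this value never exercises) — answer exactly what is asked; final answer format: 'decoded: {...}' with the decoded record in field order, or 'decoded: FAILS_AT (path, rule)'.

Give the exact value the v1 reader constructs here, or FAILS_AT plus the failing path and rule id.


decoded: {"scores": [], "addr": {"age": 250, "duration": 3, "active": false, "unknown": {"primary": true}}, "latitude": -0.5, "signature": 0x1A2B, "unknown": {"country": "omega"}}

arrows below run writer -> reader for Device
migrating the Device value to v1:
  scores := []
  addr.age := 250
  addr.duration := 3
  addr.active := false (no value, default fills)
  writer addr.primary: kept under "unknown"
  latitude := -0.5
  signature := 0x1A2B
  writer country: kept under "unknown"
  => decoded: {"scores": [], "addr": {"age": 250, "duration": 3, "active": false, "unknown": {"primary": true}}, "latitude": -0.5, "signature": 0x1A2B, "unknown": {"country": "omega"}}
remaining Device differences; none change what is asked:
  field age in record Audit: required changed to optional -> matters for Device compatibility verdicts, not for this value's decode
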